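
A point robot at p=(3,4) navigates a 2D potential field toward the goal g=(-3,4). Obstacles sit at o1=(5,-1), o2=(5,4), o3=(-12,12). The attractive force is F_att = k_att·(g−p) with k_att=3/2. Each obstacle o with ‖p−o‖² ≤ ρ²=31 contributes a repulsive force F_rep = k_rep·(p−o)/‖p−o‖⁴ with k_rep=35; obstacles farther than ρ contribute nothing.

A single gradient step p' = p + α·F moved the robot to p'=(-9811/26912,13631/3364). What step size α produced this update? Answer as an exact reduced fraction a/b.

F_att = 3/2·(g−p) = 3/2·(-6,0) = (-9.0000,0.0000)
o1: d²=29 ≤ ρ²=31; F_rep = 35·(-2,5)/29² = (-0.0832,0.2081)
o2: d²=4 ≤ ρ²=31; F_rep = 35·(-2,0)/4² = (-4.3750,0.0000)
o3: d²=289 > ρ²=31 → inactive
F = F_att + ΣF_rep = (-13.4582,0.2081)
Δp = p'−p = (-3.3646,0.0520); α = Δx/Fx = (-90547/26912) / (-90547/6728) = 1/4
check: Δy/Fy = (175/3364) / (175/841) = 1/4 ✓

α = 1/4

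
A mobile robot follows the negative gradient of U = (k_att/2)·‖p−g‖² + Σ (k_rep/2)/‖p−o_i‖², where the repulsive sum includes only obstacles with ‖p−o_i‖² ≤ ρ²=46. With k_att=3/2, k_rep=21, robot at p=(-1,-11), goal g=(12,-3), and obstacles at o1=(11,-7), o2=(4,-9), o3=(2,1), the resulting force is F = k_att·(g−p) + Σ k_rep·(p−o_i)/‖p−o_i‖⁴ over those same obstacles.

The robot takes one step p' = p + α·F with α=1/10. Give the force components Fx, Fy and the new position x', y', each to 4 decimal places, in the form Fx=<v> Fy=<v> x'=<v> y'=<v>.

Fx=19.3751 Fy=11.9501 x'=0.9375 y'=-9.8050

F_att = 3/2·(g−p) = 3/2·(13,8) = (19.5000,12.0000)
o1: d²=160 > ρ²=46 → inactive
o2: d²=29 ≤ ρ²=46; F_rep = 21·(-5,-2)/29² = (-0.1249,-0.0499)
o3: d²=153 > ρ²=46 → inactive
F = F_att + ΣF_rep = (19.3751,11.9501)
p' = p + 1/10·F = (0.9375,-9.8050)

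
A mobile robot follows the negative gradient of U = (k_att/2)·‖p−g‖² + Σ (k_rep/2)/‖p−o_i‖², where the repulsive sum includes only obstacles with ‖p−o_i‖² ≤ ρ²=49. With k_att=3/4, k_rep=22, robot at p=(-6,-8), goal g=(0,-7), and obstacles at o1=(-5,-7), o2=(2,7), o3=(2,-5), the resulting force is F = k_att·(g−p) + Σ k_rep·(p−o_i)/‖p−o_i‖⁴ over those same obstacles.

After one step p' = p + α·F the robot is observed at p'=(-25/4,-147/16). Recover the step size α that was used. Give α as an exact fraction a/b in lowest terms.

α = 1/4

F_att = 3/4·(g−p) = 3/4·(6,1) = (4.5000,0.7500)
o1: d²=2 ≤ ρ²=49; F_rep = 22·(-1,-1)/2² = (-5.5000,-5.5000)
o2: d²=289 > ρ²=49 → inactive
o3: d²=73 > ρ²=49 → inactive
F = F_att + ΣF_rep = (-1.0000,-4.7500)
Δp = p'−p = (-0.2500,-1.1875); α = Δx/Fx = (-1/4) / (-1) = 1/4
check: Δy/Fy = (-19/16) / (-19/4) = 1/4 ✓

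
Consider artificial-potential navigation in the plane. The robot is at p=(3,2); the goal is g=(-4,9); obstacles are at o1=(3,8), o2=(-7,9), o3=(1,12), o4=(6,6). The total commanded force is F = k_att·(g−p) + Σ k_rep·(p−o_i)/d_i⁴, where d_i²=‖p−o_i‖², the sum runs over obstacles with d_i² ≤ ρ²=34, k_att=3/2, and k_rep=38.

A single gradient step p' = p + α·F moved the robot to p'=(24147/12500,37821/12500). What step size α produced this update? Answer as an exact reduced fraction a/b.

α = 1/10

F_att = 3/2·(g−p) = 3/2·(-7,7) = (-10.5000,10.5000)
o1: d²=36 > ρ²=34 → inactive
o2: d²=149 > ρ²=34 → inactive
o3: d²=104 > ρ²=34 → inactive
o4: d²=25 ≤ ρ²=34; F_rep = 38·(-3,-4)/25² = (-0.1824,-0.2432)
F = F_att + ΣF_rep = (-10.6824,10.2568)
Δp = p'−p = (-1.0682,1.0257); α = Δx/Fx = (-13353/12500) / (-13353/1250) = 1/10
check: Δy/Fy = (12821/12500) / (12821/1250) = 1/10 ✓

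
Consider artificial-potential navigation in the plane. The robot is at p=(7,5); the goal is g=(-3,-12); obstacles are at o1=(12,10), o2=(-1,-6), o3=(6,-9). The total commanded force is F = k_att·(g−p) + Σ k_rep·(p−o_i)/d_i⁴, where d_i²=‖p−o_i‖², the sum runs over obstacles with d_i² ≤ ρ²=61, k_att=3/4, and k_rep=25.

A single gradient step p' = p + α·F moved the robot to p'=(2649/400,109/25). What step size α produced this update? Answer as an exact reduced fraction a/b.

F_att = 3/4·(g−p) = 3/4·(-10,-17) = (-7.5000,-12.7500)
o1: d²=50 ≤ ρ²=61; F_rep = 25·(-5,-5)/50² = (-0.0500,-0.0500)
o2: d²=185 > ρ²=61 → inactive
o3: d²=197 > ρ²=61 → inactive
F = F_att + ΣF_rep = (-7.5500,-12.8000)
Δp = p'−p = (-0.3775,-0.6400); α = Δx/Fx = (-151/400) / (-151/20) = 1/20
check: Δy/Fy = (-16/25) / (-64/5) = 1/20 ✓

α = 1/20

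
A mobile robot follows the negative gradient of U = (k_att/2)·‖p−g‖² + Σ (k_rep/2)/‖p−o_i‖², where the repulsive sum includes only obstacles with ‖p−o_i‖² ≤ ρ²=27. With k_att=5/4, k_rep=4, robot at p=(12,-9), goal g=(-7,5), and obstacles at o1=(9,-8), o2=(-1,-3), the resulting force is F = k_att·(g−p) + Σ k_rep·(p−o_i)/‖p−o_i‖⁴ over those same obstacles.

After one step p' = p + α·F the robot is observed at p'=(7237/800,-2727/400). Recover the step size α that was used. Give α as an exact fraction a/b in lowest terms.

F_att = 5/4·(g−p) = 5/4·(-19,14) = (-23.7500,17.5000)
o1: d²=10 ≤ ρ²=27; F_rep = 4·(3,-1)/10² = (0.1200,-0.0400)
o2: d²=205 > ρ²=27 → inactive
F = F_att + ΣF_rep = (-23.6300,17.4600)
Δp = p'−p = (-2.9537,2.1825); α = Δx/Fx = (-2363/800) / (-2363/100) = 1/8
check: Δy/Fy = (873/400) / (873/50) = 1/8 ✓

α = 1/8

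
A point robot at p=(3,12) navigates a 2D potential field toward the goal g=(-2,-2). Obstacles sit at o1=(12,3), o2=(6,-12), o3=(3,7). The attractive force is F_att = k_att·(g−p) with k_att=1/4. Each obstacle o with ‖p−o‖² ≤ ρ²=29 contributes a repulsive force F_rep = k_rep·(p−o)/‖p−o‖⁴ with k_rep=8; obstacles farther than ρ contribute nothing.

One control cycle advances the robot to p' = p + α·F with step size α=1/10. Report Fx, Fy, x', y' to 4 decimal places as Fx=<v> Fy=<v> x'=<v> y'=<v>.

F_att = 1/4·(g−p) = 1/4·(-5,-14) = (-1.2500,-3.5000)
o1: d²=162 > ρ²=29 → inactive
o2: d²=585 > ρ²=29 → inactive
o3: d²=25 ≤ ρ²=29; F_rep = 8·(0,5)/25² = (0.0000,0.0640)
F = F_att + ΣF_rep = (-1.2500,-3.4360)
p' = p + 1/10·F = (2.8750,11.6564)

Fx=-1.2500 Fy=-3.4360 x'=2.8750 y'=11.6564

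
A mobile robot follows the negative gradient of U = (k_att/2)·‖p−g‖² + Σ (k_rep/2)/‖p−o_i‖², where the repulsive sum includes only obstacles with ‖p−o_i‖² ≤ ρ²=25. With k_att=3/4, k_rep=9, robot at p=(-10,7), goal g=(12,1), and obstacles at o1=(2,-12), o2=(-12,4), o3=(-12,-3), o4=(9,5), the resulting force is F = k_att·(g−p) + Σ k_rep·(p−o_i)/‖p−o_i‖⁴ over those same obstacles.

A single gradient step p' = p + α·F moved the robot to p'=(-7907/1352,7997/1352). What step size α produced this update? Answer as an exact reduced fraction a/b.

F_att = 3/4·(g−p) = 3/4·(22,-6) = (16.5000,-4.5000)
o1: d²=505 > ρ²=25 → inactive
o2: d²=13 ≤ ρ²=25; F_rep = 9·(2,3)/13² = (0.1065,0.1598)
o3: d²=104 > ρ²=25 → inactive
o4: d²=365 > ρ²=25 → inactive
F = F_att + ΣF_rep = (16.6065,-4.3402)
Δp = p'−p = (4.1516,-1.0851); α = Δx/Fx = (5613/1352) / (5613/338) = 1/4
check: Δy/Fy = (-1467/1352) / (-1467/338) = 1/4 ✓

α = 1/4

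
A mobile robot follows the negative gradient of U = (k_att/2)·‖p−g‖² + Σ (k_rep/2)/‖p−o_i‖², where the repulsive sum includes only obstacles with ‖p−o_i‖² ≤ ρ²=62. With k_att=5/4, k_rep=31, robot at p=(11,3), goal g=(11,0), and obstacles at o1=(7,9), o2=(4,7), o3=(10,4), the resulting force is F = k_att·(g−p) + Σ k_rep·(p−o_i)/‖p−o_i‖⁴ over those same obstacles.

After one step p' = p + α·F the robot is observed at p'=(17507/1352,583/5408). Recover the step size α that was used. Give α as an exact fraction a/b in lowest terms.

F_att = 5/4·(g−p) = 5/4·(0,-3) = (0.0000,-3.7500)
o1: d²=52 ≤ ρ²=62; F_rep = 31·(4,-6)/52² = (0.0459,-0.0688)
o2: d²=65 > ρ²=62 → inactive
o3: d²=2 ≤ ρ²=62; F_rep = 31·(1,-1)/2² = (7.7500,-7.7500)
F = F_att + ΣF_rep = (7.7959,-11.5688)
Δp = p'−p = (1.9490,-2.8922); α = Δx/Fx = (2635/1352) / (2635/338) = 1/4
check: Δy/Fy = (-15641/5408) / (-15641/1352) = 1/4 ✓

α = 1/4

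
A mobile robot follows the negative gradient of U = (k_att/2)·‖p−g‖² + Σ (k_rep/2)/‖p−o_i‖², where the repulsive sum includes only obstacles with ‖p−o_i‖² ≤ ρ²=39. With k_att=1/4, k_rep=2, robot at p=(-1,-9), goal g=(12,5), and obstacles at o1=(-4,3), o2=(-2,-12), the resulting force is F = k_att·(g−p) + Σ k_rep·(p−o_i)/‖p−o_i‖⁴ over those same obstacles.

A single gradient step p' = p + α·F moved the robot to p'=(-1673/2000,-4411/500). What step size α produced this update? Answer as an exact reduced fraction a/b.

F_att = 1/4·(g−p) = 1/4·(13,14) = (3.2500,3.5000)
o1: d²=153 > ρ²=39 → inactive
o2: d²=10 ≤ ρ²=39; F_rep = 2·(1,3)/10² = (0.0200,0.0600)
F = F_att + ΣF_rep = (3.2700,3.5600)
Δp = p'−p = (0.1635,0.1780); α = Δx/Fx = (327/2000) / (327/100) = 1/20
check: Δy/Fy = (89/500) / (89/25) = 1/20 ✓

α = 1/20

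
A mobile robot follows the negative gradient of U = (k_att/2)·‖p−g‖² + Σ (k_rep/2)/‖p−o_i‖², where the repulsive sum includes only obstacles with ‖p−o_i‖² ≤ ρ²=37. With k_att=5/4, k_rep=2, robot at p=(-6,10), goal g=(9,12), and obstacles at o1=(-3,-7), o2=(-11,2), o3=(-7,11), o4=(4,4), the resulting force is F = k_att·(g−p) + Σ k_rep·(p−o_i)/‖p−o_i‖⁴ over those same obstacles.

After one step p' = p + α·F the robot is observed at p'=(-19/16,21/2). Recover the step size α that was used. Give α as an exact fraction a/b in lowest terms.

F_att = 5/4·(g−p) = 5/4·(15,2) = (18.7500,2.5000)
o1: d²=298 > ρ²=37 → inactive
o2: d²=89 > ρ²=37 → inactive
o3: d²=2 ≤ ρ²=37; F_rep = 2·(1,-1)/2² = (0.5000,-0.5000)
o4: d²=136 > ρ²=37 → inactive
F = F_att + ΣF_rep = (19.2500,2.0000)
Δp = p'−p = (4.8125,0.5000); α = Δx/Fx = (77/16) / (77/4) = 1/4
check: Δy/Fy = (1/2) / (2) = 1/4 ✓

α = 1/4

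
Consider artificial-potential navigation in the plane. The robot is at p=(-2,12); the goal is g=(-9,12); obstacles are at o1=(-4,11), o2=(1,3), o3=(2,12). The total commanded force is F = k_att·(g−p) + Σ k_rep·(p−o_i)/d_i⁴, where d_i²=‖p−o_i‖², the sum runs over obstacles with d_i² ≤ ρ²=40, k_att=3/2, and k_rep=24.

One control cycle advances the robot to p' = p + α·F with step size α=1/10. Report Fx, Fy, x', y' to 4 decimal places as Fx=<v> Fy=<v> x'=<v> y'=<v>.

F_att = 3/2·(g−p) = 3/2·(-7,0) = (-10.5000,0.0000)
o1: d²=5 ≤ ρ²=40; F_rep = 24·(2,1)/5² = (1.9200,0.9600)
o2: d²=90 > ρ²=40 → inactive
o3: d²=16 ≤ ρ²=40; F_rep = 24·(-4,0)/16² = (-0.3750,0.0000)
F = F_att + ΣF_rep = (-8.9550,0.9600)
p' = p + 1/10·F = (-2.8955,12.0960)

Fx=-8.9550 Fy=0.9600 x'=-2.8955 y'=12.0960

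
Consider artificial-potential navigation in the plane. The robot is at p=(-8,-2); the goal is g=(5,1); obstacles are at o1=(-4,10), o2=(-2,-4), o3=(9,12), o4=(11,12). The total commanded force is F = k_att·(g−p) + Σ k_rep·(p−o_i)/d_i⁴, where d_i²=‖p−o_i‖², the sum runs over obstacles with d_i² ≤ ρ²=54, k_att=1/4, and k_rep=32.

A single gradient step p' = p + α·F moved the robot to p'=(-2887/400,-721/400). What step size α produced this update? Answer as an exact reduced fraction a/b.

F_att = 1/4·(g−p) = 1/4·(13,3) = (3.2500,0.7500)
o1: d²=160 > ρ²=54 → inactive
o2: d²=40 ≤ ρ²=54; F_rep = 32·(-6,2)/40² = (-0.1200,0.0400)
o3: d²=485 > ρ²=54 → inactive
o4: d²=557 > ρ²=54 → inactive
F = F_att + ΣF_rep = (3.1300,0.7900)
Δp = p'−p = (0.7825,0.1975); α = Δx/Fx = (313/400) / (313/100) = 1/4
check: Δy/Fy = (79/400) / (79/100) = 1/4 ✓

α = 1/4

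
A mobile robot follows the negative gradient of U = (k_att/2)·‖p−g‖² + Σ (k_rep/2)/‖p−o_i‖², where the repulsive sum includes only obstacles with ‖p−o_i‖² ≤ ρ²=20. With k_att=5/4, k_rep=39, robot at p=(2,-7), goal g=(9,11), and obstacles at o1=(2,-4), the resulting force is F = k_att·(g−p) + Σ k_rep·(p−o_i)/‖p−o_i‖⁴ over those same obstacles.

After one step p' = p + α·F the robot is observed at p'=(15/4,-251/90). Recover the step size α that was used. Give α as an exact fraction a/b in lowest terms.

α = 1/5

F_att = 5/4·(g−p) = 5/4·(7,18) = (8.7500,22.5000)
o1: d²=9 ≤ ρ²=20; F_rep = 39·(0,-3)/9² = (0.0000,-1.4444)
F = F_att + ΣF_rep = (8.7500,21.0556)
Δp = p'−p = (1.7500,4.2111); α = Δx/Fx = (7/4) / (35/4) = 1/5
check: Δy/Fy = (379/90) / (379/18) = 1/5 ✓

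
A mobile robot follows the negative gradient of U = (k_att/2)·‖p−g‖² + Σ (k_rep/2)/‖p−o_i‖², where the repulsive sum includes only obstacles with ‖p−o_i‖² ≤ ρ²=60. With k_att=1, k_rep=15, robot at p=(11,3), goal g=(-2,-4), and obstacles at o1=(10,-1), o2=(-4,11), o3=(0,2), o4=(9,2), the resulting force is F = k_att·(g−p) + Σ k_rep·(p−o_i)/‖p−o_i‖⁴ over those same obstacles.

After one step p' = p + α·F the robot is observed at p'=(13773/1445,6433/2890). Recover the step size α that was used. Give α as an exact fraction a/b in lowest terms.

α = 1/8

F_att = 1·(g−p) = 1·(-13,-7) = (-13.0000,-7.0000)
o1: d²=17 ≤ ρ²=60; F_rep = 15·(1,4)/17² = (0.0519,0.2076)
o2: d²=289 > ρ²=60 → inactive
o3: d²=122 > ρ²=60 → inactive
o4: d²=5 ≤ ρ²=60; F_rep = 15·(2,1)/5² = (1.2000,0.6000)
F = F_att + ΣF_rep = (-11.7481,-6.1924)
Δp = p'−p = (-1.4685,-0.7740); α = Δx/Fx = (-2122/1445) / (-16976/1445) = 1/8
check: Δy/Fy = (-2237/2890) / (-8948/1445) = 1/8 ✓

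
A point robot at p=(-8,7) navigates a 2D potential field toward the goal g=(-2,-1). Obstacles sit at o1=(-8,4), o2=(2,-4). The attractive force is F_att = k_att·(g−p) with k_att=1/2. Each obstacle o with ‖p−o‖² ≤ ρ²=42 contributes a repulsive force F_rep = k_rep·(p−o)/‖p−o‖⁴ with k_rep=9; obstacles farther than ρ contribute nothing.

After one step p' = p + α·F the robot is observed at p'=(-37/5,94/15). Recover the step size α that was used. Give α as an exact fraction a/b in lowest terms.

α = 1/5

F_att = 1/2·(g−p) = 1/2·(6,-8) = (3.0000,-4.0000)
o1: d²=9 ≤ ρ²=42; F_rep = 9·(0,3)/9² = (0.0000,0.3333)
o2: d²=221 > ρ²=42 → inactive
F = F_att + ΣF_rep = (3.0000,-3.6667)
Δp = p'−p = (0.6000,-0.7333); α = Δx/Fx = (3/5) / (3) = 1/5
check: Δy/Fy = (-11/15) / (-11/3) = 1/5 ✓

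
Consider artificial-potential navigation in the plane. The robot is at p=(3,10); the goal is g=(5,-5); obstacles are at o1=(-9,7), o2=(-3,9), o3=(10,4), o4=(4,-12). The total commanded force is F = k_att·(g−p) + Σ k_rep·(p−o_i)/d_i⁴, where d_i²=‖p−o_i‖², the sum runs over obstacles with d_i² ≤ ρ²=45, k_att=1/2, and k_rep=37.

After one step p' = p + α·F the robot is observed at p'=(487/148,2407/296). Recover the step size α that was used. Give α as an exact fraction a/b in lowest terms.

α = 1/4

F_att = 1/2·(g−p) = 1/2·(2,-15) = (1.0000,-7.5000)
o1: d²=153 > ρ²=45 → inactive
o2: d²=37 ≤ ρ²=45; F_rep = 37·(6,1)/37² = (0.1622,0.0270)
o3: d²=85 > ρ²=45 → inactive
o4: d²=485 > ρ²=45 → inactive
F = F_att + ΣF_rep = (1.1622,-7.4730)
Δp = p'−p = (0.2905,-1.8682); α = Δx/Fx = (43/148) / (43/37) = 1/4
check: Δy/Fy = (-553/296) / (-553/74) = 1/4 ✓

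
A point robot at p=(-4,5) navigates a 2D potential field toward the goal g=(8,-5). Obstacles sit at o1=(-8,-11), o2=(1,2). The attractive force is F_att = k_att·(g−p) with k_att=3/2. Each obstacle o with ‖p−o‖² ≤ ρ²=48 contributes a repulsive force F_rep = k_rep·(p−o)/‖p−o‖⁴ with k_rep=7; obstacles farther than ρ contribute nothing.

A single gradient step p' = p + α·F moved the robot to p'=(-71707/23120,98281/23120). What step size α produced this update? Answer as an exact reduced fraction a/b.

α = 1/20

F_att = 3/2·(g−p) = 3/2·(12,-10) = (18.0000,-15.0000)
o1: d²=272 > ρ²=48 → inactive
o2: d²=34 ≤ ρ²=48; F_rep = 7·(-5,3)/34² = (-0.0303,0.0182)
F = F_att + ΣF_rep = (17.9697,-14.9818)
Δp = p'−p = (0.8985,-0.7491); α = Δx/Fx = (20773/23120) / (20773/1156) = 1/20
check: Δy/Fy = (-17319/23120) / (-17319/1156) = 1/20 ✓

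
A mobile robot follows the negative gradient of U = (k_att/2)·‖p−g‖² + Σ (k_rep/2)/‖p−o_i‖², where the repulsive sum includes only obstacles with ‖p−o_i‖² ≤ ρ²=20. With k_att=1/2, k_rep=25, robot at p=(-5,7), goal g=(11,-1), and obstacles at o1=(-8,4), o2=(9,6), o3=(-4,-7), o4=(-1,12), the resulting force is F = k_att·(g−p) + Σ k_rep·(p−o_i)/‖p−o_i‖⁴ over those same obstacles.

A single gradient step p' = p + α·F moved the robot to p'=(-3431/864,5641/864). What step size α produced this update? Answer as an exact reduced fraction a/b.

F_att = 1/2·(g−p) = 1/2·(16,-8) = (8.0000,-4.0000)
o1: d²=18 ≤ ρ²=20; F_rep = 25·(3,3)/18² = (0.2315,0.2315)
o2: d²=197 > ρ²=20 → inactive
o3: d²=197 > ρ²=20 → inactive
o4: d²=41 > ρ²=20 → inactive
F = F_att + ΣF_rep = (8.2315,-3.7685)
Δp = p'−p = (1.0289,-0.4711); α = Δx/Fx = (889/864) / (889/108) = 1/8
check: Δy/Fy = (-407/864) / (-407/108) = 1/8 ✓

α = 1/8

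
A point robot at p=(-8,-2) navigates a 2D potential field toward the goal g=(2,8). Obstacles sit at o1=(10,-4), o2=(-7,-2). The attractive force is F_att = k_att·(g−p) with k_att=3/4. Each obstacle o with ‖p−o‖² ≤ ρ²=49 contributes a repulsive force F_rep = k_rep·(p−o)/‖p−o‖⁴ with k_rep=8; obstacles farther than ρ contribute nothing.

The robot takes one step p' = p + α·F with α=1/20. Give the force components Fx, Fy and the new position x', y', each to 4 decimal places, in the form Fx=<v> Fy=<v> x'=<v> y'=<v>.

Fx=-0.5000 Fy=7.5000 x'=-8.0250 y'=-1.6250

F_att = 3/4·(g−p) = 3/4·(10,10) = (7.5000,7.5000)
o1: d²=328 > ρ²=49 → inactive
o2: d²=1 ≤ ρ²=49; F_rep = 8·(-1,0)/1² = (-8.0000,0.0000)
F = F_att + ΣF_rep = (-0.5000,7.5000)
p' = p + 1/20·F = (-8.0250,-1.6250)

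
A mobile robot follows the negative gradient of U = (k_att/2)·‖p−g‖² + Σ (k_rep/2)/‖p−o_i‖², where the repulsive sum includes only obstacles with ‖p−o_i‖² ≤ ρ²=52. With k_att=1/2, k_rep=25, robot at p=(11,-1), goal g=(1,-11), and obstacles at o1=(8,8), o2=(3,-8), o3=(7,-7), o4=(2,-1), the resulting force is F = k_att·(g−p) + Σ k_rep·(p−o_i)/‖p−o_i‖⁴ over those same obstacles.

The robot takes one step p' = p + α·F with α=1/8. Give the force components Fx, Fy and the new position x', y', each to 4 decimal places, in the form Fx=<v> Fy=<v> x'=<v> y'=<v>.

Fx=-4.9630 Fy=-4.9445 x'=10.3796 y'=-1.6181

F_att = 1/2·(g−p) = 1/2·(-10,-10) = (-5.0000,-5.0000)
o1: d²=90 > ρ²=52 → inactive
o2: d²=113 > ρ²=52 → inactive
o3: d²=52 ≤ ρ²=52; F_rep = 25·(4,6)/52² = (0.0370,0.0555)
o4: d²=81 > ρ²=52 → inactive
F = F_att + ΣF_rep = (-4.9630,-4.9445)
p' = p + 1/8·F = (10.3796,-1.6181)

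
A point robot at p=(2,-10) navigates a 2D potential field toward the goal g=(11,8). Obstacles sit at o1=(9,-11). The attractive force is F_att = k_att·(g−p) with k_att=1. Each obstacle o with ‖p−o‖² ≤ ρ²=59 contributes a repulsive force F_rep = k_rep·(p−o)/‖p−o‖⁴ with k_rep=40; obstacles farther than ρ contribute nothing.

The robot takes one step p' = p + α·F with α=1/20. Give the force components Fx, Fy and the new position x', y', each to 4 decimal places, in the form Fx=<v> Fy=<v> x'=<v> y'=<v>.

F_att = 1·(g−p) = 1·(9,18) = (9.0000,18.0000)
o1: d²=50 ≤ ρ²=59; F_rep = 40·(-7,1)/50² = (-0.1120,0.0160)
F = F_att + ΣF_rep = (8.8880,18.0160)
p' = p + 1/20·F = (2.4444,-9.0992)

Fx=8.8880 Fy=18.0160 x'=2.4444 y'=-9.0992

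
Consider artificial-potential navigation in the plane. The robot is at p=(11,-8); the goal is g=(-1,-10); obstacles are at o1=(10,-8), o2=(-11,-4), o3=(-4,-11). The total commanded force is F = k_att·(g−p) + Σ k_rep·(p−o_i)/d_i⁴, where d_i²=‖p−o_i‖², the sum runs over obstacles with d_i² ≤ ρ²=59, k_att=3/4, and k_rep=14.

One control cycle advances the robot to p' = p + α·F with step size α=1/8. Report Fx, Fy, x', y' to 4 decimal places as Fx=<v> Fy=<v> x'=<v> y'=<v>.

F_att = 3/4·(g−p) = 3/4·(-12,-2) = (-9.0000,-1.5000)
o1: d²=1 ≤ ρ²=59; F_rep = 14·(1,0)/1² = (14.0000,0.0000)
o2: d²=500 > ρ²=59 → inactive
o3: d²=234 > ρ²=59 → inactive
F = F_att + ΣF_rep = (5.0000,-1.5000)
p' = p + 1/8·F = (11.6250,-8.1875)

Fx=5.0000 Fy=-1.5000 x'=11.6250 y'=-8.1875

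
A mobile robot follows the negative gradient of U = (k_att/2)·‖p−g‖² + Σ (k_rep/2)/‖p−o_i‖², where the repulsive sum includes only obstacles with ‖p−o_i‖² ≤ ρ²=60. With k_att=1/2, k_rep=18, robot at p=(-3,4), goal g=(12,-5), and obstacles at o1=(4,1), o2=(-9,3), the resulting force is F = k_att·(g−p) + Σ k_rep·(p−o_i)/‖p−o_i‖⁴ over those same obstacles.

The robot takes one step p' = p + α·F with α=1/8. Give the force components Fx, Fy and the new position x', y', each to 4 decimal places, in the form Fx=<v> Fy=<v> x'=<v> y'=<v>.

Fx=7.5414 Fy=-4.4708 x'=-2.0573 y'=3.4412

F_att = 1/2·(g−p) = 1/2·(15,-9) = (7.5000,-4.5000)
o1: d²=58 ≤ ρ²=60; F_rep = 18·(-7,3)/58² = (-0.0375,0.0161)
o2: d²=37 ≤ ρ²=60; F_rep = 18·(6,1)/37² = (0.0789,0.0131)
F = F_att + ΣF_rep = (7.5414,-4.4708)
p' = p + 1/8·F = (-2.0573,3.4412)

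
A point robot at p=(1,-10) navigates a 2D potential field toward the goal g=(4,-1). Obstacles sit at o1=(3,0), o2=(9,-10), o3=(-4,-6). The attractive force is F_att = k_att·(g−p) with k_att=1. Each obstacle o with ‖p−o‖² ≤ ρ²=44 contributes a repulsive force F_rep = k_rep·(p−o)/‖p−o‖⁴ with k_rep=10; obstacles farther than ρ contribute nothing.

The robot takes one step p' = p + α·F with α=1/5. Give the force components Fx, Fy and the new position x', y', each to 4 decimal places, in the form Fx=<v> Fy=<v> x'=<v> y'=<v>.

F_att = 1·(g−p) = 1·(3,9) = (3.0000,9.0000)
o1: d²=104 > ρ²=44 → inactive
o2: d²=64 > ρ²=44 → inactive
o3: d²=41 ≤ ρ²=44; F_rep = 10·(5,-4)/41² = (0.0297,-0.0238)
F = F_att + ΣF_rep = (3.0297,8.9762)
p' = p + 1/5·F = (1.6059,-8.2048)

Fx=3.0297 Fy=8.9762 x'=1.6059 y'=-8.2048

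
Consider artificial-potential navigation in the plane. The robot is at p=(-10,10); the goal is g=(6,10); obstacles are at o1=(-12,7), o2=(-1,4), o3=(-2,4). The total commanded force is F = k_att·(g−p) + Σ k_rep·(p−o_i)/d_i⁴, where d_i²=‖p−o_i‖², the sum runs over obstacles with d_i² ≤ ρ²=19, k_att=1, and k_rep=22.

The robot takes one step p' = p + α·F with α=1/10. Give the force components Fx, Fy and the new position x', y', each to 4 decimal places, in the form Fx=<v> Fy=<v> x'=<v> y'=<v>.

Fx=16.2604 Fy=0.3905 x'=-8.3740 y'=10.0391

F_att = 1·(g−p) = 1·(16,0) = (16.0000,0.0000)
o1: d²=13 ≤ ρ²=19; F_rep = 22·(2,3)/13² = (0.2604,0.3905)
o2: d²=117 > ρ²=19 → inactive
o3: d²=100 > ρ²=19 → inactive
F = F_att + ΣF_rep = (16.2604,0.3905)
p' = p + 1/10·F = (-8.3740,10.0391)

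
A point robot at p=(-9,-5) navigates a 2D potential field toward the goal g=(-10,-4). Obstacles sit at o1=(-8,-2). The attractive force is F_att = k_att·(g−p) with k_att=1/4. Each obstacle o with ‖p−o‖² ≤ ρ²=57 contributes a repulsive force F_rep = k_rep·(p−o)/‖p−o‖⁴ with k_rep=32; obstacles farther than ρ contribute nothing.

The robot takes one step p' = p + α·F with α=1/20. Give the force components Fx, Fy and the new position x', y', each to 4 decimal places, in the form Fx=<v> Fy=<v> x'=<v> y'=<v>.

F_att = 1/4·(g−p) = 1/4·(-1,1) = (-0.2500,0.2500)
o1: d²=10 ≤ ρ²=57; F_rep = 32·(-1,-3)/10² = (-0.3200,-0.9600)
F = F_att + ΣF_rep = (-0.5700,-0.7100)
p' = p + 1/20·F = (-9.0285,-5.0355)

Fx=-0.5700 Fy=-0.7100 x'=-9.0285 y'=-5.0355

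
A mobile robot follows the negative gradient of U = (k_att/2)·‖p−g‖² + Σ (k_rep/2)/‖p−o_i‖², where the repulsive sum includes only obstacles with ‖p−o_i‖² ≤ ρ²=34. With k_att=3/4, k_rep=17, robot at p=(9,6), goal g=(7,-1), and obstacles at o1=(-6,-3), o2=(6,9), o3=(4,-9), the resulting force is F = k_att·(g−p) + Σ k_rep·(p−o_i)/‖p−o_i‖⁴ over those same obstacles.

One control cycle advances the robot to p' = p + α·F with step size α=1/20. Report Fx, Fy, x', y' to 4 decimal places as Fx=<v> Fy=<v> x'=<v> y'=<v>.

Fx=-1.3426 Fy=-5.4074 x'=8.9329 y'=5.7296

F_att = 3/4·(g−p) = 3/4·(-2,-7) = (-1.5000,-5.2500)
o1: d²=306 > ρ²=34 → inactive
o2: d²=18 ≤ ρ²=34; F_rep = 17·(3,-3)/18² = (0.1574,-0.1574)
o3: d²=250 > ρ²=34 → inactive
F = F_att + ΣF_rep = (-1.3426,-5.4074)
p' = p + 1/20·F = (8.9329,5.7296)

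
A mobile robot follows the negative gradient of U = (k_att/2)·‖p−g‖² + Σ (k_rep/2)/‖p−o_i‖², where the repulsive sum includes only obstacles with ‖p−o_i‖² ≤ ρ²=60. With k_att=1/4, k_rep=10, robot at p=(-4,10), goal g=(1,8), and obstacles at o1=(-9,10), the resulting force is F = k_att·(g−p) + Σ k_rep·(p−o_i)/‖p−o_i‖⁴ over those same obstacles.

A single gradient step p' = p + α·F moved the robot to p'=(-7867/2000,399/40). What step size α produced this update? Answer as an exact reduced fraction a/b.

α = 1/20

F_att = 1/4·(g−p) = 1/4·(5,-2) = (1.2500,-0.5000)
o1: d²=25 ≤ ρ²=60; F_rep = 10·(5,0)/25² = (0.0800,0.0000)
F = F_att + ΣF_rep = (1.3300,-0.5000)
Δp = p'−p = (0.0665,-0.0250); α = Δx/Fx = (133/2000) / (133/100) = 1/20
check: Δy/Fy = (-1/40) / (-1/2) = 1/20 ✓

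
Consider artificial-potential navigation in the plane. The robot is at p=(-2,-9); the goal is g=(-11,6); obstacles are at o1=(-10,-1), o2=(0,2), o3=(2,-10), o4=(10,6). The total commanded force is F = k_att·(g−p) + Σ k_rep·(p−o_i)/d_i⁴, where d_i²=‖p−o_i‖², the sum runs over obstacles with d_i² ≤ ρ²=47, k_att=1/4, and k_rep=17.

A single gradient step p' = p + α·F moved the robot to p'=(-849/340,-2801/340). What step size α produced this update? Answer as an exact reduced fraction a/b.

F_att = 1/4·(g−p) = 1/4·(-9,15) = (-2.2500,3.7500)
o1: d²=128 > ρ²=47 → inactive
o2: d²=125 > ρ²=47 → inactive
o3: d²=17 ≤ ρ²=47; F_rep = 17·(-4,1)/17² = (-0.2353,0.0588)
o4: d²=369 > ρ²=47 → inactive
F = F_att + ΣF_rep = (-2.4853,3.8088)
Δp = p'−p = (-0.4971,0.7618); α = Δx/Fx = (-169/340) / (-169/68) = 1/5
check: Δy/Fy = (259/340) / (259/68) = 1/5 ✓

α = 1/5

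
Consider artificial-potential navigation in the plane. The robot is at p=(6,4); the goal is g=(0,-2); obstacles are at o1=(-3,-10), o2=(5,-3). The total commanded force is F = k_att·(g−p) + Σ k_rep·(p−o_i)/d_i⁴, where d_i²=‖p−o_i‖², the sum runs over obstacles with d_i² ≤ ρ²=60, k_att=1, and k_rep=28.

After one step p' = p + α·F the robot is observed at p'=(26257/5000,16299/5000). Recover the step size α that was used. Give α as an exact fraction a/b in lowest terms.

F_att = 1·(g−p) = 1·(-6,-6) = (-6.0000,-6.0000)
o1: d²=277 > ρ²=60 → inactive
o2: d²=50 ≤ ρ²=60; F_rep = 28·(1,7)/50² = (0.0112,0.0784)
F = F_att + ΣF_rep = (-5.9888,-5.9216)
Δp = p'−p = (-0.7486,-0.7402); α = Δx/Fx = (-3743/5000) / (-3743/625) = 1/8
check: Δy/Fy = (-3701/5000) / (-3701/625) = 1/8 ✓

α = 1/8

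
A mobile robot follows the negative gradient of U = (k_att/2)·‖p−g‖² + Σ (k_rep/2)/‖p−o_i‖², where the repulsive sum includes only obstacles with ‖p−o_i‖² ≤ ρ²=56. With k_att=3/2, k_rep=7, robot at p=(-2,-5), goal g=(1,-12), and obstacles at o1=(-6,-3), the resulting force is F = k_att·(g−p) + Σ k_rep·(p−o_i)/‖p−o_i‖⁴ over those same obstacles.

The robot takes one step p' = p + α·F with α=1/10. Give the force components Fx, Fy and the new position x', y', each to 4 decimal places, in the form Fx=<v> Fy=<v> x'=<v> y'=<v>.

F_att = 3/2·(g−p) = 3/2·(3,-7) = (4.5000,-10.5000)
o1: d²=20 ≤ ρ²=56; F_rep = 7·(4,-2)/20² = (0.0700,-0.0350)
F = F_att + ΣF_rep = (4.5700,-10.5350)
p' = p + 1/10·F = (-1.5430,-6.0535)

Fx=4.5700 Fy=-10.5350 x'=-1.5430 y'=-6.0535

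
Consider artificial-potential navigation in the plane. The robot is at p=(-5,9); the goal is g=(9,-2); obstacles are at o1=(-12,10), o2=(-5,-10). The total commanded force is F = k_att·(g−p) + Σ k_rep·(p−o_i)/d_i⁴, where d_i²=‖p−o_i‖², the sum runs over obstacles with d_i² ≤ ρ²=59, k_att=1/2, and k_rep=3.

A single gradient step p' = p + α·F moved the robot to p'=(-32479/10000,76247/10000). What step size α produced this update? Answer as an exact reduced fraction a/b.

α = 1/4

F_att = 1/2·(g−p) = 1/2·(14,-11) = (7.0000,-5.5000)
o1: d²=50 ≤ ρ²=59; F_rep = 3·(7,-1)/50² = (0.0084,-0.0012)
o2: d²=361 > ρ²=59 → inactive
F = F_att + ΣF_rep = (7.0084,-5.5012)
Δp = p'−p = (1.7521,-1.3753); α = Δx/Fx = (17521/10000) / (17521/2500) = 1/4
check: Δy/Fy = (-13753/10000) / (-13753/2500) = 1/4 ✓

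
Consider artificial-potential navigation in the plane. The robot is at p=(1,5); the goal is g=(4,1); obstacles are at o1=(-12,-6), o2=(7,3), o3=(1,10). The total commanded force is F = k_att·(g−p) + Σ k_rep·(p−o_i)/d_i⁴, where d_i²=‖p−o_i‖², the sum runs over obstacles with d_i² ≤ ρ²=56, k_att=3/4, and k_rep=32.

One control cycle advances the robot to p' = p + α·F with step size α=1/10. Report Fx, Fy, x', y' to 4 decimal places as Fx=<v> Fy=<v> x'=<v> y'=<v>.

F_att = 3/4·(g−p) = 3/4·(3,-4) = (2.2500,-3.0000)
o1: d²=290 > ρ²=56 → inactive
o2: d²=40 ≤ ρ²=56; F_rep = 32·(-6,2)/40² = (-0.1200,0.0400)
o3: d²=25 ≤ ρ²=56; F_rep = 32·(0,-5)/25² = (0.0000,-0.2560)
F = F_att + ΣF_rep = (2.1300,-3.2160)
p' = p + 1/10·F = (1.2130,4.6784)

Fx=2.1300 Fy=-3.2160 x'=1.2130 y'=4.6784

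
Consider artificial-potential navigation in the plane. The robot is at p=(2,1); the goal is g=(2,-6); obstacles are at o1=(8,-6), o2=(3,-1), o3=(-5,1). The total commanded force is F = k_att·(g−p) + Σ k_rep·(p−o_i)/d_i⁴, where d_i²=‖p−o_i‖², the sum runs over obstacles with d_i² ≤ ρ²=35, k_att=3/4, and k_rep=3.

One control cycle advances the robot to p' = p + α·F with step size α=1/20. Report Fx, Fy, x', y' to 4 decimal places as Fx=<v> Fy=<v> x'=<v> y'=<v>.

Fx=-0.1200 Fy=-5.0100 x'=1.9940 y'=0.7495

F_att = 3/4·(g−p) = 3/4·(0,-7) = (0.0000,-5.2500)
o1: d²=85 > ρ²=35 → inactive
o2: d²=5 ≤ ρ²=35; F_rep = 3·(-1,2)/5² = (-0.1200,0.2400)
o3: d²=49 > ρ²=35 → inactive
F = F_att + ΣF_rep = (-0.1200,-5.0100)
p' = p + 1/20·F = (1.9940,0.7495)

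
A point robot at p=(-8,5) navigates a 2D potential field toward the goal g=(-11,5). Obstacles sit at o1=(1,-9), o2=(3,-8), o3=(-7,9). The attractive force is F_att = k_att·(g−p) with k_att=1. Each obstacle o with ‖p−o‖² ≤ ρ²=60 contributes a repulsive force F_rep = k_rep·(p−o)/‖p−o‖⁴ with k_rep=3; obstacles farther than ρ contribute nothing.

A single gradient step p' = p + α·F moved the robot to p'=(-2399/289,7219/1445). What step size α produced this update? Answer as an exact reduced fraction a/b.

α = 1/10

F_att = 1·(g−p) = 1·(-3,0) = (-3.0000,0.0000)
o1: d²=277 > ρ²=60 → inactive
o2: d²=290 > ρ²=60 → inactive
o3: d²=17 ≤ ρ²=60; F_rep = 3·(-1,-4)/17² = (-0.0104,-0.0415)
F = F_att + ΣF_rep = (-3.0104,-0.0415)
Δp = p'−p = (-0.3010,-0.0042); α = Δx/Fx = (-87/289) / (-870/289) = 1/10
check: Δy/Fy = (-6/1445) / (-12/289) = 1/10 ✓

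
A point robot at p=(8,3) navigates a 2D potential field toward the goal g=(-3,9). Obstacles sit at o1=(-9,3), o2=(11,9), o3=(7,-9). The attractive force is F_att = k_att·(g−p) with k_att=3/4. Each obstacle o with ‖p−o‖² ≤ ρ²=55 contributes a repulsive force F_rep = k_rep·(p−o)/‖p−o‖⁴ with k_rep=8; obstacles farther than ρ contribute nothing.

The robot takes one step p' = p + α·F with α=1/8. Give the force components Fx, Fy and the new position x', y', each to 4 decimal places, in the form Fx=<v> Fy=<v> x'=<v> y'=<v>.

Fx=-8.2619 Fy=4.4763 x'=6.9673 y'=3.5595

F_att = 3/4·(g−p) = 3/4·(-11,6) = (-8.2500,4.5000)
o1: d²=289 > ρ²=55 → inactive
o2: d²=45 ≤ ρ²=55; F_rep = 8·(-3,-6)/45² = (-0.0119,-0.0237)
o3: d²=145 > ρ²=55 → inactive
F = F_att + ΣF_rep = (-8.2619,4.4763)
p' = p + 1/8·F = (6.9673,3.5595)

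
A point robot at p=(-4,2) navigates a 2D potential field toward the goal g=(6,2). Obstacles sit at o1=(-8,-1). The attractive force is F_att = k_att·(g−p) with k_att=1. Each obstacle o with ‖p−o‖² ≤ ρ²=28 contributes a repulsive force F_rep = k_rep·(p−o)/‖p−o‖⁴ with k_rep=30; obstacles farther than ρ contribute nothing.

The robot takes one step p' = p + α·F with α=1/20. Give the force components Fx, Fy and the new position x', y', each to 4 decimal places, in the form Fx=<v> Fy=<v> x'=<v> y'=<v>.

F_att = 1·(g−p) = 1·(10,0) = (10.0000,0.0000)
o1: d²=25 ≤ ρ²=28; F_rep = 30·(4,3)/25² = (0.1920,0.1440)
F = F_att + ΣF_rep = (10.1920,0.1440)
p' = p + 1/20·F = (-3.4904,2.0072)

Fx=10.1920 Fy=0.1440 x'=-3.4904 y'=2.0072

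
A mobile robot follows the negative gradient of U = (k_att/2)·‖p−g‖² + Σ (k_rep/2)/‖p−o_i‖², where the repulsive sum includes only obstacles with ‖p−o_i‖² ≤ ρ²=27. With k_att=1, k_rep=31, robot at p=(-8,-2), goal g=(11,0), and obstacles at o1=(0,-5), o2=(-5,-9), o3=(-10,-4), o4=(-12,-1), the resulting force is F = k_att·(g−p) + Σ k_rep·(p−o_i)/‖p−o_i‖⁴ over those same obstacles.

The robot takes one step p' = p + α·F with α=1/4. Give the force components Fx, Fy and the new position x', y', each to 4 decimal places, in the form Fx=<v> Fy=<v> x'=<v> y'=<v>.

F_att = 1·(g−p) = 1·(19,2) = (19.0000,2.0000)
o1: d²=73 > ρ²=27 → inactive
o2: d²=58 > ρ²=27 → inactive
o3: d²=8 ≤ ρ²=27; F_rep = 31·(2,2)/8² = (0.9688,0.9688)
o4: d²=17 ≤ ρ²=27; F_rep = 31·(4,-1)/17² = (0.4291,-0.1073)
F = F_att + ΣF_rep = (20.3978,2.8615)
p' = p + 1/4·F = (-2.9005,-1.2846)

Fx=20.3978 Fy=2.8615 x'=-2.9005 y'=-1.2846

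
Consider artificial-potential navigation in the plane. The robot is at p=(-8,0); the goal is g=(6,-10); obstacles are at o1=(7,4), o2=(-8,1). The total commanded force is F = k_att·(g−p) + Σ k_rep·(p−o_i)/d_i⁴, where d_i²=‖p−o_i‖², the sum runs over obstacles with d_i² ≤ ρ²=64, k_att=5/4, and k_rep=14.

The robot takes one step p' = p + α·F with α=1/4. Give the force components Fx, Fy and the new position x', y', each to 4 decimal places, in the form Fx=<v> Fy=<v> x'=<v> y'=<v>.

F_att = 5/4·(g−p) = 5/4·(14,-10) = (17.5000,-12.5000)
o1: d²=241 > ρ²=64 → inactive
o2: d²=1 ≤ ρ²=64; F_rep = 14·(0,-1)/1² = (0.0000,-14.0000)
F = F_att + ΣF_rep = (17.5000,-26.5000)
p' = p + 1/4·F = (-3.6250,-6.6250)

Fx=17.5000 Fy=-26.5000 x'=-3.6250 y'=-6.6250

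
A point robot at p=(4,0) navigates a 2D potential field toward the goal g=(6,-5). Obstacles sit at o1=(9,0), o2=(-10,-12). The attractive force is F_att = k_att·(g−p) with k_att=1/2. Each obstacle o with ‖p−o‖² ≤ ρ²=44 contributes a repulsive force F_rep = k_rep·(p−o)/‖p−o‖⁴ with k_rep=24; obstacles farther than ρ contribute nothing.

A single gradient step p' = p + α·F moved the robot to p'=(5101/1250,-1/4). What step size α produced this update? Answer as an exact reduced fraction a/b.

F_att = 1/2·(g−p) = 1/2·(2,-5) = (1.0000,-2.5000)
o1: d²=25 ≤ ρ²=44; F_rep = 24·(-5,0)/25² = (-0.1920,0.0000)
o2: d²=340 > ρ²=44 → inactive
F = F_att + ΣF_rep = (0.8080,-2.5000)
Δp = p'−p = (0.0808,-0.2500); α = Δx/Fx = (101/1250) / (101/125) = 1/10
check: Δy/Fy = (-1/4) / (-5/2) = 1/10 ✓

α = 1/10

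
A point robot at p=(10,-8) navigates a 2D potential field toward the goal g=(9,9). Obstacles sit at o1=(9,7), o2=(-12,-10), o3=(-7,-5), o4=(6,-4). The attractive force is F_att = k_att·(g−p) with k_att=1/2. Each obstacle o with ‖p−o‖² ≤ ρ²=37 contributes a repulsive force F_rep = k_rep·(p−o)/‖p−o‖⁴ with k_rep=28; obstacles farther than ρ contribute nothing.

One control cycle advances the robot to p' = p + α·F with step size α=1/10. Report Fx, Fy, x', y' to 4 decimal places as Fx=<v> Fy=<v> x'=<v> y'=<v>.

F_att = 1/2·(g−p) = 1/2·(-1,17) = (-0.5000,8.5000)
o1: d²=226 > ρ²=37 → inactive
o2: d²=488 > ρ²=37 → inactive
o3: d²=298 > ρ²=37 → inactive
o4: d²=32 ≤ ρ²=37; F_rep = 28·(4,-4)/32² = (0.1094,-0.1094)
F = F_att + ΣF_rep = (-0.3906,8.3906)
p' = p + 1/10·F = (9.9609,-7.1609)

Fx=-0.3906 Fy=8.3906 x'=9.9609 y'=-7.1609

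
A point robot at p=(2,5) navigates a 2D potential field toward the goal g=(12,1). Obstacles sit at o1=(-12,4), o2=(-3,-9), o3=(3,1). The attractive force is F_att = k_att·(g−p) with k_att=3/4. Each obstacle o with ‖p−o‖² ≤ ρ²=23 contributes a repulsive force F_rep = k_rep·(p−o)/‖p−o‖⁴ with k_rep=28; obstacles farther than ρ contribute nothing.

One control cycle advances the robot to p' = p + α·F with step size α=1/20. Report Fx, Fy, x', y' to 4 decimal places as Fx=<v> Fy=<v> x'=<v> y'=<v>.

F_att = 3/4·(g−p) = 3/4·(10,-4) = (7.5000,-3.0000)
o1: d²=197 > ρ²=23 → inactive
o2: d²=221 > ρ²=23 → inactive
o3: d²=17 ≤ ρ²=23; F_rep = 28·(-1,4)/17² = (-0.0969,0.3875)
F = F_att + ΣF_rep = (7.4031,-2.6125)
p' = p + 1/20·F = (2.3702,4.8694)

Fx=7.4031 Fy=-2.6125 x'=2.3702 y'=4.8694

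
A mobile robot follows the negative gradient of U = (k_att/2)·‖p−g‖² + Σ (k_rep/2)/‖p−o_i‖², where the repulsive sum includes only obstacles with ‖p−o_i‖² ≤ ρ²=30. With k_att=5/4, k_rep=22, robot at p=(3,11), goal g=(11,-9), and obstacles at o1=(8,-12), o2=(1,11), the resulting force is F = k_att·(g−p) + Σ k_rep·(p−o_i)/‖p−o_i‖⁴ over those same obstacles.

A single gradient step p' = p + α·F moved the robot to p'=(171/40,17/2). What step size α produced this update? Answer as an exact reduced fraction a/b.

α = 1/10

F_att = 5/4·(g−p) = 5/4·(8,-20) = (10.0000,-25.0000)
o1: d²=554 > ρ²=30 → inactive
o2: d²=4 ≤ ρ²=30; F_rep = 22·(2,0)/4² = (2.7500,0.0000)
F = F_att + ΣF_rep = (12.7500,-25.0000)
Δp = p'−p = (1.2750,-2.5000); α = Δx/Fx = (51/40) / (51/4) = 1/10
check: Δy/Fy = (-5/2) / (-25) = 1/10 ✓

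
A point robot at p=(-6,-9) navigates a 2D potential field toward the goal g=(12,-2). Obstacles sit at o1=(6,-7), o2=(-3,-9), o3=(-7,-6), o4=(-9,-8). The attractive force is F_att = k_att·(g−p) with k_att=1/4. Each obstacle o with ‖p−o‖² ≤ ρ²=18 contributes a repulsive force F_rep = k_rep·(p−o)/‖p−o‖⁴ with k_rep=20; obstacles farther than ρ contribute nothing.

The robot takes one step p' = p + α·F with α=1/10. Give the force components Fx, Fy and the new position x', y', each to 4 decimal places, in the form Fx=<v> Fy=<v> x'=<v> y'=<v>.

Fx=4.5593 Fy=0.9500 x'=-5.5441 y'=-8.9050

F_att = 1/4·(g−p) = 1/4·(18,7) = (4.5000,1.7500)
o1: d²=148 > ρ²=18 → inactive
o2: d²=9 ≤ ρ²=18; F_rep = 20·(-3,0)/9² = (-0.7407,0.0000)
o3: d²=10 ≤ ρ²=18; F_rep = 20·(1,-3)/10² = (0.2000,-0.6000)
o4: d²=10 ≤ ρ²=18; F_rep = 20·(3,-1)/10² = (0.6000,-0.2000)
F = F_att + ΣF_rep = (4.5593,0.9500)
p' = p + 1/10·F = (-5.5441,-8.9050)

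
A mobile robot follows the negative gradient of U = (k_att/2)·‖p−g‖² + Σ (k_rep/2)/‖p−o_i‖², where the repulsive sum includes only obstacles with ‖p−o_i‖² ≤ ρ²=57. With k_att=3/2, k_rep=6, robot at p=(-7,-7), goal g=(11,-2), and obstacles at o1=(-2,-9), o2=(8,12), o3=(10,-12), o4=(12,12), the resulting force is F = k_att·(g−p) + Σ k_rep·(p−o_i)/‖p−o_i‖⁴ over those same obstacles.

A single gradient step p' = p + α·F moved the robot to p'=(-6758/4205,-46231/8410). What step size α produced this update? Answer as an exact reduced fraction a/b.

F_att = 3/2·(g−p) = 3/2·(18,5) = (27.0000,7.5000)
o1: d²=29 ≤ ρ²=57; F_rep = 6·(-5,2)/29² = (-0.0357,0.0143)
o2: d²=586 > ρ²=57 → inactive
o3: d²=314 > ρ²=57 → inactive
o4: d²=722 > ρ²=57 → inactive
F = F_att + ΣF_rep = (26.9643,7.5143)
Δp = p'−p = (5.3929,1.5029); α = Δx/Fx = (22677/4205) / (22677/841) = 1/5
check: Δy/Fy = (12639/8410) / (12639/1682) = 1/5 ✓

α = 1/5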